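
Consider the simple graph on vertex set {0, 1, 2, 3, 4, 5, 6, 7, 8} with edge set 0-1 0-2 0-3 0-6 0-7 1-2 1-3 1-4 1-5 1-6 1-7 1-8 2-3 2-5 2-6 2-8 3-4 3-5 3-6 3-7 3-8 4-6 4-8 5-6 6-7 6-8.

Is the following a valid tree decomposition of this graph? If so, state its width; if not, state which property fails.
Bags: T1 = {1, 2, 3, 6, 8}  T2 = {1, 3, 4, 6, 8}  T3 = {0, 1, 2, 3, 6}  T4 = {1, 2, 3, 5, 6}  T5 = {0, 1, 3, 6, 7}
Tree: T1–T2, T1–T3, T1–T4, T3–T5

Vertex coverage: the bags together contain {0, 1, 2, 3, 4, 5, 6, 7, 8}, the full vertex set. Edge coverage: each edge of G has both endpoints in at least one bag. Running intersection: for every vertex, the bags containing it form a connected subtree. All three properties hold, so this is a valid tree decomposition of width max|bag| − 1 = 4, and hence tw(G) ≤ 4.

Yes; width 4.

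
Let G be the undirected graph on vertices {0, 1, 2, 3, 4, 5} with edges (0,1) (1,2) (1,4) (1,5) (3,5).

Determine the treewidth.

A width-1 tree decomposition is:
Bags: B1 = {1, 2}  B2 = {1, 5}  B3 = {3, 5}  B4 = {1, 4}  B5 = {0, 1}
Tree: B1–B2, B2–B3, B1–B4, B4–B5
Each bag holds 2 vertices, so the decomposition has width 1, which upper-bounds the treewidth. G has an edge, so its treewidth is at least 1. Combining the bounds, tw(G) = 1.

1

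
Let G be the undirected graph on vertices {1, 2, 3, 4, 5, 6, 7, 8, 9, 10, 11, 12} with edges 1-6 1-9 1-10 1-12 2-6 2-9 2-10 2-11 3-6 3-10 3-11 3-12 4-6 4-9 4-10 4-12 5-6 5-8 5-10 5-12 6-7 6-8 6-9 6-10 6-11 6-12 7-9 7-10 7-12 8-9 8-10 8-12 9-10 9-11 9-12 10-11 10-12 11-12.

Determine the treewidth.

A width-4 tree decomposition is:
Bags: B1 = {6, 8, 9, 10, 12}  B2 = {6, 9, 10, 11, 12}  B3 = {3, 6, 10, 11, 12}  B4 = {4, 6, 9, 10, 12}  B5 = {1, 6, 9, 10, 12}  B6 = {5, 6, 8, 10, 12}  B7 = {6, 7, 9, 10, 12}  B8 = {2, 6, 9, 10, 11}
Tree: B1–B2, B2–B3, B1–B4, B2–B5, B1–B6, B5–B7, B2–B8
The largest bag has 5 vertices, giving width 4; this decomposition certifies tw(G) ≤ 4. Conversely, {2, 6, 9, 10, 11} is a clique of size 5, and the vertices of any clique must share a bag in every tree decomposition; so some bag has ≥ 5 vertices and tw(G) ≥ 4. The upper and lower bounds meet at 4, so that is the treewidth.

4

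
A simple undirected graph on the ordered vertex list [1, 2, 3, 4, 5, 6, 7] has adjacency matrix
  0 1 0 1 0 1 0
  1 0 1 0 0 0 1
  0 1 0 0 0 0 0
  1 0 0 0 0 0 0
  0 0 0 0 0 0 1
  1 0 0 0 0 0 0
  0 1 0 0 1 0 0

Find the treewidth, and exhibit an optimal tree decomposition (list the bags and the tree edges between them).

Every bag has size at most 2, so the width is 2 − 1 = 1 and tw(G) ≤ 1. Since G has at least one edge (e.g. 1–6), it is not an edgeless graph, so tw(G) ≥ 1. Therefore the treewidth is 1.

Treewidth 1.
Bags: B1 = {1, 6}  B2 = {1, 2}  B3 = {2, 7}  B4 = {1, 4}  B5 = {2, 3}  B6 = {5, 7}
Tree: B1–B2, B2–B3, B1–B4, B2–B5, B3–B6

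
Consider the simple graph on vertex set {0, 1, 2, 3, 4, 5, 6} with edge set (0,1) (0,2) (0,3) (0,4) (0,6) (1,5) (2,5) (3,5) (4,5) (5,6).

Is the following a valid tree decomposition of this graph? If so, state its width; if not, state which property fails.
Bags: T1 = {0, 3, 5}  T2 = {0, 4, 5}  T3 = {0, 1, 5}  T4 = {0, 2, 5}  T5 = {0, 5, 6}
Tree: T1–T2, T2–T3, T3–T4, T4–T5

Yes; width 2.

Checking the three conditions: (i) the bags cover all of {0, 1, 2, 3, 4, 5, 6}; (ii) for each edge, some bag contains both endpoints; (iii) the bags containing any fixed vertex form a subtree. All hold, so the decomposition is valid with width 3 − 1 = 2.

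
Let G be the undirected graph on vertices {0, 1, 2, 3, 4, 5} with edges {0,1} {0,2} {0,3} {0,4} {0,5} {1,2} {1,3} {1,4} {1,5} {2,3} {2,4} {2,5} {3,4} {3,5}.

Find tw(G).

4

A width-4 tree decomposition is:
Bags: B1 = {0, 1, 2, 3, 5}  B2 = {0, 1, 2, 3, 4}
Tree: B1–B2
Each bag holds 5 vertices, so the decomposition has width 4, which upper-bounds the treewidth. On the other hand G contains the 5-clique {0, 1, 2, 3, 4}. A clique must lie in a single bag of any decomposition, so no decomposition can have width below 4. The upper and lower bounds meet at 4, so that is the treewidth.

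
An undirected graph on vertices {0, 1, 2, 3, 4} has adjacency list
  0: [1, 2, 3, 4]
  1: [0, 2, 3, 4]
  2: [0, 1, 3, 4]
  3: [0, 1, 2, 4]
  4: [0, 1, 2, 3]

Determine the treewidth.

A width-4 tree decomposition is:
Bags: B1 = {0, 1, 2, 3, 4}
Tree: (single bag)
With just one bag of size 5, the width is 5 − 1 = 4, so tw(G) ≤ 4. For the lower bound, the 5 vertices {0, 1, 2, 3, 4} are pairwise adjacent, and any tree decomposition puts a clique entirely inside one bag — forcing width ≥ 4. The upper and lower bounds meet at 4, so that is the treewidth.

4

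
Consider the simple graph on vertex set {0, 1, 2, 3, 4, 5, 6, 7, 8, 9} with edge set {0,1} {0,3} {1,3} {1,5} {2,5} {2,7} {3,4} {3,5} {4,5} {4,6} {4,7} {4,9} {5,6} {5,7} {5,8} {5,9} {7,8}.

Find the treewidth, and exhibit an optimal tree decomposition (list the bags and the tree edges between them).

Treewidth 2.
One such decomposition:
Bags: B1 = {3, 4, 5}  B2 = {1, 3, 5}  B3 = {0, 1, 3}  B4 = {4, 5, 7}  B5 = {4, 5, 6}  B6 = {4, 5, 9}  B7 = {5, 7, 8}  B8 = {2, 5, 7}
Tree: B1–B2, B2–B3, B1–B4, B4–B5, B1–B6, B4–B7, B7–B8

The largest bag has 3 vertices, giving width 2; this decomposition certifies tw(G) ≤ 2. On the other hand G contains the 3-clique {0, 1, 3}. A clique must lie in a single bag of any decomposition, so no decomposition can have width below 2. Therefore the treewidth is 2.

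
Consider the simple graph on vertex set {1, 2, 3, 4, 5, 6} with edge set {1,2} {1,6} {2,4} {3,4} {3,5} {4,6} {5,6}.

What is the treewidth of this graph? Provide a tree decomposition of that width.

Treewidth 2.
One optimal decomposition is:
Bags: B1 = {1, 2, 4}  B2 = {1, 4, 6}  B3 = {3, 4, 6}  B4 = {3, 5, 6}
Tree: B1–B2, B2–B3, B3–B4

Each bag holds 3 vertices, so the decomposition has width 2, which upper-bounds the treewidth. The edges 2–1–6–4–2 form a cycle, so G is not a tree and its treewidth is at least 2. Hence tw(G) = 2 exactly.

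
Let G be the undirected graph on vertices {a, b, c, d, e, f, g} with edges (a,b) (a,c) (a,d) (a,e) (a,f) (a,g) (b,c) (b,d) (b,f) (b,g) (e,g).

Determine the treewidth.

2

A width-2 tree decomposition is:
Bags: B1 = {a, b, g}  B2 = {a, b, c}  B3 = {a, e, g}  B4 = {a, b, f}  B5 = {a, b, d}
Tree: B1–B2, B1–B3, B2–B4, B4–B5
The largest bag has 3 vertices, giving width 2; this decomposition certifies tw(G) ≤ 2. On the other hand G contains the 3-clique {a, e, g}. A clique must lie in a single bag of any decomposition, so no decomposition can have width below 2. Hence tw(G) = 2 exactly.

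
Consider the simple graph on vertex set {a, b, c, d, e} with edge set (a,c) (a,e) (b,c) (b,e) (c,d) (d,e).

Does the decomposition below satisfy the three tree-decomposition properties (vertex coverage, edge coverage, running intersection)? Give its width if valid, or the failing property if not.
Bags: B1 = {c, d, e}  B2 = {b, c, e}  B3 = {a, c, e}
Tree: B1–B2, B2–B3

Yes; width 2.

Checking the three conditions: (i) the bags cover all of {a, b, c, d, e}; (ii) for each edge, some bag contains both endpoints; (iii) the bags containing any fixed vertex form a subtree. All hold, so the decomposition is valid with width 3 − 1 = 2.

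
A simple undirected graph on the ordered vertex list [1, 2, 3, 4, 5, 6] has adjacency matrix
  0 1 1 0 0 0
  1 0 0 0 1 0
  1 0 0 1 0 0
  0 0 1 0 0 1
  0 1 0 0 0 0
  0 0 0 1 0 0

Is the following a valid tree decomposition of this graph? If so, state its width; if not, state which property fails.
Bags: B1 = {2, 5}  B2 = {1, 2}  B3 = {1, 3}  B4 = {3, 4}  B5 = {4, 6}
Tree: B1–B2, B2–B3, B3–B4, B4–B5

Yes; width 1.

Checking the three conditions: (i) the bags cover all of {1, 2, 3, 4, 5, 6}; (ii) for each edge, some bag contains both endpoints; (iii) the bags containing any fixed vertex form a subtree. All hold, so the decomposition is valid with width 2 − 1 = 1.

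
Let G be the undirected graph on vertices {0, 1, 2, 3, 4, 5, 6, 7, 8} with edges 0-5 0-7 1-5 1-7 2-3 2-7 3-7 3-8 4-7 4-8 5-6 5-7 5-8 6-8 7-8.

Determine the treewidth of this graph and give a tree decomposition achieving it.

The largest bag has 3 vertices, giving width 2; this decomposition certifies tw(G) ≤ 2. Conversely, {5, 6, 8} is a clique of size 3, and the vertices of any clique must share a bag in every tree decomposition; so some bag has ≥ 3 vertices and tw(G) ≥ 2. Hence tw(G) = 2 exactly.

Treewidth 2.
One such decomposition:
Bags: B1 = {5, 7, 8}  B2 = {4, 7, 8}  B3 = {0, 5, 7}  B4 = {3, 7, 8}  B5 = {1, 5, 7}  B6 = {5, 6, 8}  B7 = {2, 3, 7}
Tree: B1–B2, B1–B3, B2–B4, B3–B5, B1–B6, B4–B7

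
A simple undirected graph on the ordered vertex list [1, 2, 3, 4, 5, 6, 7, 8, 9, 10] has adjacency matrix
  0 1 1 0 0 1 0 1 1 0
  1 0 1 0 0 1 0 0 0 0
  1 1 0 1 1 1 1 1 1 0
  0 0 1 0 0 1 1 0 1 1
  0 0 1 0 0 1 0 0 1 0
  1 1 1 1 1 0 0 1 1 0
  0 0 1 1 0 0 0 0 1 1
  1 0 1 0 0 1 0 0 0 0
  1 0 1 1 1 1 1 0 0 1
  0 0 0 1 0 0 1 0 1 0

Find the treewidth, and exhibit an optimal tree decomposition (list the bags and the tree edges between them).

Each bag holds 4 vertices, so the decomposition has width 3, which upper-bounds the treewidth. For the lower bound, the 4 vertices {4, 7, 9, 10} are pairwise adjacent, and any tree decomposition puts a clique entirely inside one bag — forcing width ≥ 3. Hence tw(G) = 3 exactly.

Treewidth 3.
One such decomposition:
Bags: B1 = {1, 3, 6, 9}  B2 = {3, 5, 6, 9}  B3 = {3, 4, 6, 9}  B4 = {1, 2, 3, 6}  B5 = {3, 4, 7, 9}  B6 = {4, 7, 9, 10}  B7 = {1, 3, 6, 8}
Tree: B1–B2, B2–B3, B1–B4, B3–B5, B5–B6, B1–B7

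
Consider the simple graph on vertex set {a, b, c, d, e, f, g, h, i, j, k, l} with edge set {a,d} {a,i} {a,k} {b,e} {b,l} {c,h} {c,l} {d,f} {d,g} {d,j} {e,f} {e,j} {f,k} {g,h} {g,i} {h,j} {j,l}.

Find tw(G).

3

A width-3 tree decomposition is:
Bags: B1 = {a, f, i, k}  B2 = {a, d, f, i}  B3 = {d, f, g, i}  B4 = {d, e, f, g}  B5 = {d, e, g, j}  B6 = {e, g, h, j}  B7 = {b, e, h, j}  B8 = {b, h, j, l}  B9 = {b, c, h, l}
Tree: B1–B2, B2–B3, B3–B4, B4–B5, B5–B6, B6–B7, B7–B8, B8–B9
The largest bag has 4 vertices, giving width 3; this decomposition certifies tw(G) ≤ 3. For the lower bound: the 4 vertex sets {a,i,k}, {f}, {d}, {e,g,h,j} are disjoint, each induces a connected subgraph, and every pair is joined by at least one edge of G. Contracting each set to a single vertex therefore yields K_{4} as a minor, and since treewidth is minor-monotone, tw(G) ≥ tw(K_{4}) = 3. Combining the bounds, tw(G) = 3.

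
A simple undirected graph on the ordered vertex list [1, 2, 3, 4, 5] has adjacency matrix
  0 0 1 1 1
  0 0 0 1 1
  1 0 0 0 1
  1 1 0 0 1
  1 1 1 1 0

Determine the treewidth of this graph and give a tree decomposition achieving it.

Every bag has size at most 3, so the width is 3 − 1 = 2 and tw(G) ≤ 2. For the lower bound, the 3 vertices {1, 3, 5} are pairwise adjacent, and any tree decomposition puts a clique entirely inside one bag — forcing width ≥ 2. Therefore the treewidth is 2.

Treewidth 2.
One optimal decomposition is:
Bags: B1 = {2, 4, 5}  B2 = {1, 4, 5}  B3 = {1, 3, 5}
Tree: B1–B2, B2–B3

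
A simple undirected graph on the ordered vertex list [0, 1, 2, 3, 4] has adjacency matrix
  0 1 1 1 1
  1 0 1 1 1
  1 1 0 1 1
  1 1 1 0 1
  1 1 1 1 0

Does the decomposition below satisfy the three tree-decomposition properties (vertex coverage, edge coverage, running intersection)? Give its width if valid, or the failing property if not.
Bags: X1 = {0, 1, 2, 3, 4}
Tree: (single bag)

Yes; width 4.

Checking the three conditions: (i) the bags cover all of {0, 1, 2, 3, 4}; (ii) for each edge, some bag contains both endpoints; (iii) the bags containing any fixed vertex form a subtree. All hold, so the decomposition is valid with width 5 − 1 = 4.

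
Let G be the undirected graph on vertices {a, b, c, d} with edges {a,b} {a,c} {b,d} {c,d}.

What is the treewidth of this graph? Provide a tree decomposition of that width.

Treewidth 2.
One such decomposition:
Bags: B1 = {a, b, d}  B2 = {a, c, d}
Tree: B1–B2

The largest bag has 3 vertices, giving width 2; this decomposition certifies tw(G) ≤ 2. For the lower bound, G contains the cycle d–b–a–c–d, so G is not a forest; only forests have treewidth ≤ 1, hence tw(G) ≥ 2. Therefore the treewidth is 2.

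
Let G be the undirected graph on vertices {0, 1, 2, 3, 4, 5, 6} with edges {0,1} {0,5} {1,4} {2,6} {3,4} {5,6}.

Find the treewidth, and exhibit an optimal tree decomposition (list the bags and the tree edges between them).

Treewidth 1.
Bags: B1 = {0, 5}  B2 = {0, 1}  B3 = {1, 4}  B4 = {5, 6}  B5 = {2, 6}  B6 = {3, 4}
Tree: B1–B2, B2–B3, B1–B4, B4–B5, B3–B6

Every bag has size at most 2, so the width is 2 − 1 = 1 and tw(G) ≤ 1. Since G has at least one edge (e.g. 5–0), it is not an edgeless graph, so tw(G) ≥ 1. Combining the bounds, tw(G) = 1.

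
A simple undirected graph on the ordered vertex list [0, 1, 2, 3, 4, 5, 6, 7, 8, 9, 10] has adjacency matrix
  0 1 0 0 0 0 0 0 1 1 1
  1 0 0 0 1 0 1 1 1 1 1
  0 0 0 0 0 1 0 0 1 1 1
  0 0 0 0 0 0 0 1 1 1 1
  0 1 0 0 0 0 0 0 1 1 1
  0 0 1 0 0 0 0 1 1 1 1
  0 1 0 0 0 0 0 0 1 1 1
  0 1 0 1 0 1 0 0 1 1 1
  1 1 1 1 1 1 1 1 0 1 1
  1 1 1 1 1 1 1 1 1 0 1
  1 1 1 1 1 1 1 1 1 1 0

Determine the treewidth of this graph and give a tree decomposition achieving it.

Treewidth 4.
Bags: B1 = {3, 7, 8, 9, 10}  B2 = {5, 7, 8, 9, 10}  B3 = {1, 7, 8, 9, 10}  B4 = {2, 5, 8, 9, 10}  B5 = {1, 4, 8, 9, 10}  B6 = {1, 6, 8, 9, 10}  B7 = {0, 1, 8, 9, 10}
Tree: B1–B2, B1–B3, B2–B4, B3–B5, B3–B6, B3–B7

Each bag holds 5 vertices, so the decomposition has width 4, which upper-bounds the treewidth. Conversely, {0, 1, 8, 9, 10} is a clique of size 5, and the vertices of any clique must share a bag in every tree decomposition; so some bag has ≥ 5 vertices and tw(G) ≥ 4. Hence tw(G) = 4 exactly.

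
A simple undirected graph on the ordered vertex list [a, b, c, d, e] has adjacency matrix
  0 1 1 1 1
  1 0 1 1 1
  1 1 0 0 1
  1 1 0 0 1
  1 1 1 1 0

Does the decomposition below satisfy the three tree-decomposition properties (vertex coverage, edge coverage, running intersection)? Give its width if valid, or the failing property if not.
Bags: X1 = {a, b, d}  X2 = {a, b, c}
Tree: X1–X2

No — vertex e appears in no bag.

A tree decomposition must satisfy three properties: every vertex lies in some bag; for every edge, both endpoints lie together in some bag; and for every vertex, the bags containing it form a connected subtree. Here vertex e appears in no bag, so the decomposition is invalid.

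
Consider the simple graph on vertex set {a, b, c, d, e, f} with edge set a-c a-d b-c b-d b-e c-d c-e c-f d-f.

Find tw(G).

2

A width-2 tree decomposition is:
Bags: B1 = {b, c, d}  B2 = {a, c, d}  B3 = {c, d, f}  B4 = {b, c, e}
Tree: B1–B2, B1–B3, B1–B4
Each bag holds 3 vertices, so the decomposition has width 2, which upper-bounds the treewidth. On the other hand G contains the 3-clique {c, d, f}. A clique must lie in a single bag of any decomposition, so no decomposition can have width below 2. The upper and lower bounds meet at 2, so that is the treewidth.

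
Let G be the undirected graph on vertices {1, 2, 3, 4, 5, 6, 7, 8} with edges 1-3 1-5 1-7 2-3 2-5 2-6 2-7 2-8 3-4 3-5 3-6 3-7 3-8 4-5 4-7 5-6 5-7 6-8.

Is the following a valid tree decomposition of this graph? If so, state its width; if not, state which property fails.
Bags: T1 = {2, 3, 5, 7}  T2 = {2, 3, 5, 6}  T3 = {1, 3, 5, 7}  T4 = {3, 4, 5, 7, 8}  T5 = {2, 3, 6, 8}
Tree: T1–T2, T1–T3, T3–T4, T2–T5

No — bags containing vertex 8 are not connected in the tree.

A tree decomposition must satisfy three properties: every vertex lies in some bag; for every edge, both endpoints lie together in some bag; and for every vertex, the bags containing it form a connected subtree. Here bags containing vertex 8 are not connected in the tree, so the decomposition is invalid.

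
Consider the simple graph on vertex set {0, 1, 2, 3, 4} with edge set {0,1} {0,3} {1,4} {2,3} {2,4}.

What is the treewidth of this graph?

A width-2 tree decomposition is:
Bags: B1 = {1, 2, 4}  B2 = {1, 2, 3}  B3 = {0, 1, 3}
Tree: B1–B2, B2–B3
The largest bag has 3 vertices, giving width 2; this decomposition certifies tw(G) ≤ 2. For the lower bound, G contains the cycle 1–4–2–3–0–1, so G is not a forest; only forests have treewidth ≤ 1, hence tw(G) ≥ 2. The upper and lower bounds meet at 2, so that is the treewidth.

2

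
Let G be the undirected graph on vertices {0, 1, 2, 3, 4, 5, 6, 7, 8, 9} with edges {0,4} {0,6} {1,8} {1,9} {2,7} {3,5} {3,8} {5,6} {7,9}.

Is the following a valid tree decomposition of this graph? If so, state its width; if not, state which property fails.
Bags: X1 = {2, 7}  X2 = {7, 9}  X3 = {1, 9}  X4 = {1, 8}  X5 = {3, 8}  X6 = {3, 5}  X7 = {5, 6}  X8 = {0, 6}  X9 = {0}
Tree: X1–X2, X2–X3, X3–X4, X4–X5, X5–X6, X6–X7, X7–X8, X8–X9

A tree decomposition must satisfy three properties: every vertex lies in some bag; for every edge, both endpoints lie together in some bag; and for every vertex, the bags containing it form a connected subtree. Here vertex 4 appears in no bag, so the decomposition is invalid.

No — vertex 4 appears in no bag.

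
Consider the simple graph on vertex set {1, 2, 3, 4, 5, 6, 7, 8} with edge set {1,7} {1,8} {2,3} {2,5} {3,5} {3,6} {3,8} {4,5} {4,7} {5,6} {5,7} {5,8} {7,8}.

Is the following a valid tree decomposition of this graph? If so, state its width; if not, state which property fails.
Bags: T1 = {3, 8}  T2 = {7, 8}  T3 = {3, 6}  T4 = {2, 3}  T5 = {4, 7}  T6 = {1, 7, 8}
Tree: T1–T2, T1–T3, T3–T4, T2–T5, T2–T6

A tree decomposition must satisfy three properties: every vertex lies in some bag; for every edge, both endpoints lie together in some bag; and for every vertex, the bags containing it form a connected subtree. Here vertex 5 appears in no bag, so the decomposition is invalid.

No — vertex 5 appears in no bag.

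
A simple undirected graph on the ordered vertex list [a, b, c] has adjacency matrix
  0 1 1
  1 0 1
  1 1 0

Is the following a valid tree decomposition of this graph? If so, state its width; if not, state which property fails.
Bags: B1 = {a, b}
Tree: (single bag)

No — vertex c appears in no bag.

A tree decomposition must satisfy three properties: every vertex lies in some bag; for every edge, both endpoints lie together in some bag; and for every vertex, the bags containing it form a connected subtree. Here vertex c appears in no bag, so the decomposition is invalid.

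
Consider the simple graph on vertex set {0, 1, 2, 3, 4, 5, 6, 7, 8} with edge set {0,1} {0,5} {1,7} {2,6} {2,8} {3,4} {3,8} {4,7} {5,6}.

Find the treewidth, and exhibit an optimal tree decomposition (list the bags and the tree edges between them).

Treewidth 2.
One such decomposition:
Bags: B1 = {3, 4, 8}  B2 = {4, 7, 8}  B3 = {1, 7, 8}  B4 = {0, 1, 8}  B5 = {0, 5, 8}  B6 = {5, 6, 8}  B7 = {2, 6, 8}
Tree: B1–B2, B2–B3, B3–B4, B4–B5, B5–B6, B6–B7

Each bag holds 3 vertices, so the decomposition has width 2, which upper-bounds the treewidth. The edges 8–3–4–7–1–0–5–6–2–8 form a cycle, so G is not a tree and its treewidth is at least 2. Combining the bounds, tw(G) = 2.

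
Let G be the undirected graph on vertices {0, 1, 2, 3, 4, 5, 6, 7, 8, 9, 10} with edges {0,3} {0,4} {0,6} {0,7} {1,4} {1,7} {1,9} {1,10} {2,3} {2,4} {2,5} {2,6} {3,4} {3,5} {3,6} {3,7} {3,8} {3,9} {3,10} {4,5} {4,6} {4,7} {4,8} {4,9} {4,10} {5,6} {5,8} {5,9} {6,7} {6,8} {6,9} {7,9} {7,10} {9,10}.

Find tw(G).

4

A width-4 tree decomposition is:
Bags: B1 = {3, 4, 5, 6, 9}  B2 = {3, 4, 5, 6, 8}  B3 = {3, 4, 6, 7, 9}  B4 = {2, 3, 4, 5, 6}  B5 = {3, 4, 7, 9, 10}  B6 = {1, 4, 7, 9, 10}  B7 = {0, 3, 4, 6, 7}
Tree: B1–B2, B1–B3, B1–B4, B3–B5, B5–B6, B3–B7
Every bag has size at most 5, so the width is 5 − 1 = 4 and tw(G) ≤ 4. Conversely, {1, 4, 7, 9, 10} is a clique of size 5, and the vertices of any clique must share a bag in every tree decomposition; so some bag has ≥ 5 vertices and tw(G) ≥ 4. Hence tw(G) = 4 exactly.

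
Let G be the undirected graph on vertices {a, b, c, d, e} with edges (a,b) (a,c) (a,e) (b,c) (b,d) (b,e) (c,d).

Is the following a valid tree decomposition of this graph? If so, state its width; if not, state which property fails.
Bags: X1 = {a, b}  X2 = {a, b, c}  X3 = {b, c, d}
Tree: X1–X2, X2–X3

No — vertex e appears in no bag.

A tree decomposition must satisfy three properties: every vertex lies in some bag; for every edge, both endpoints lie together in some bag; and for every vertex, the bags containing it form a connected subtree. Here vertex e appears in no bag, so the decomposition is invalid.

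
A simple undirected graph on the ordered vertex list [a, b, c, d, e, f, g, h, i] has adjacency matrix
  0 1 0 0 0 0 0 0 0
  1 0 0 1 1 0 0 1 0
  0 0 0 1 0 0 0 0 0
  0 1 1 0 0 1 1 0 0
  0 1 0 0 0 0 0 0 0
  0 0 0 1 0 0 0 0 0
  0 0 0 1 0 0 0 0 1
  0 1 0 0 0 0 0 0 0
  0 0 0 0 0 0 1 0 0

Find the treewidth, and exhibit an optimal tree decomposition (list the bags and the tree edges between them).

The largest bag has 2 vertices, giving width 1; this decomposition certifies tw(G) ≤ 1. Any graph with an edge has treewidth ≥ 1, and G has the edge g–d. Therefore the treewidth is 1.

Treewidth 1.
One such decomposition:
Bags: B1 = {d, g}  B2 = {g, i}  B3 = {b, d}  B4 = {d, f}  B5 = {b, h}  B6 = {b, e}  B7 = {a, b}  B8 = {c, d}
Tree: B1–B2, B1–B3, B3–B4, B3–B5, B5–B6, B3–B7, B3–B8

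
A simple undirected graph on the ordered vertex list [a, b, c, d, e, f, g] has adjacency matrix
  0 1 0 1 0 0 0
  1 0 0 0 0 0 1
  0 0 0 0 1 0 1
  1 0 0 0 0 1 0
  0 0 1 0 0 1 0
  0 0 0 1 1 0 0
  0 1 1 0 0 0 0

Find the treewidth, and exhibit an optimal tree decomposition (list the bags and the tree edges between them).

Treewidth 2.
Bags: B1 = {a, b, g}  B2 = {a, c, g}  B3 = {a, c, e}  B4 = {a, e, f}  B5 = {a, d, f}
Tree: B1–B2, B2–B3, B3–B4, B4–B5

Each bag holds 3 vertices, so the decomposition has width 2, which upper-bounds the treewidth. For the lower bound, G contains the cycle a–b–g–c–e–f–d–a, so G is not a forest; only forests have treewidth ≤ 1, hence tw(G) ≥ 2. Combining the bounds, tw(G) = 2.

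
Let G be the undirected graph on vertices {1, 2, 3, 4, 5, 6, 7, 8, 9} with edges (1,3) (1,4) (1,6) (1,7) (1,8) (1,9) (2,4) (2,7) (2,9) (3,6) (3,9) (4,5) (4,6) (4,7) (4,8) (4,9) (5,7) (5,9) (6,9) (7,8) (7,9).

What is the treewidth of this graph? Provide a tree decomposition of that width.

The largest bag has 4 vertices, giving width 3; this decomposition certifies tw(G) ≤ 3. Conversely, {1, 3, 6, 9} is a clique of size 4, and the vertices of any clique must share a bag in every tree decomposition; so some bag has ≥ 4 vertices and tw(G) ≥ 3. The upper and lower bounds meet at 3, so that is the treewidth.

Treewidth 3.
One such decomposition:
Bags: B1 = {1, 4, 7, 9}  B2 = {1, 4, 6, 9}  B3 = {1, 3, 6, 9}  B4 = {1, 4, 7, 8}  B5 = {4, 5, 7, 9}  B6 = {2, 4, 7, 9}
Tree: B1–B2, B2–B3, B1–B4, B1–B5, B1–B6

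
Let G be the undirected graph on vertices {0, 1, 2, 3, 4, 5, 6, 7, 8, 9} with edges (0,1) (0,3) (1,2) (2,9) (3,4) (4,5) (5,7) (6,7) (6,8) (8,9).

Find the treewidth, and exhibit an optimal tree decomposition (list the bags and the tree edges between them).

Every bag has size at most 3, so the width is 3 − 1 = 2 and tw(G) ≤ 2. Since 7–5–4–3–0–1–2–9–8–6–7 is a cycle in G, G is not acyclic. Forests are exactly the graphs of treewidth ≤ 1, so tw(G) ≥ 2. Therefore the treewidth is 2.

Treewidth 2.
One optimal decomposition is:
Bags: B1 = {4, 5, 7}  B2 = {3, 4, 7}  B3 = {0, 3, 7}  B4 = {0, 1, 7}  B5 = {1, 2, 7}  B6 = {2, 7, 9}  B7 = {7, 8, 9}  B8 = {6, 7, 8}
Tree: B1–B2, B2–B3, B3–B4, B4–B5, B5–B6, B6–B7, B7–B8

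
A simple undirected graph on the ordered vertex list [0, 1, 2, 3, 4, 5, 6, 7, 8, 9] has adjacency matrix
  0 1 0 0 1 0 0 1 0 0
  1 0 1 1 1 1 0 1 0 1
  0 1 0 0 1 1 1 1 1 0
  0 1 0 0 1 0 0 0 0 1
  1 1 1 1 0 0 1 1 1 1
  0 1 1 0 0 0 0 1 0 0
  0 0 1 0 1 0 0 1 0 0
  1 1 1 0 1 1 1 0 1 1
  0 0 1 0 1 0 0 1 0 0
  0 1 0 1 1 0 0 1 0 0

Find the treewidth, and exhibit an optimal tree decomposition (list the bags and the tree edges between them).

The largest bag has 4 vertices, giving width 3; this decomposition certifies tw(G) ≤ 3. For the lower bound, the 4 vertices {1, 3, 4, 9} are pairwise adjacent, and any tree decomposition puts a clique entirely inside one bag — forcing width ≥ 3. The upper and lower bounds meet at 3, so that is the treewidth.

Treewidth 3.
One such decomposition:
Bags: B1 = {1, 4, 7, 9}  B2 = {0, 1, 4, 7}  B3 = {1, 2, 4, 7}  B4 = {2, 4, 6, 7}  B5 = {2, 4, 7, 8}  B6 = {1, 2, 5, 7}  B7 = {1, 3, 4, 9}
Tree: B1–B2, B1–B3, B3–B4, B3–B5, B3–B6, B1–B7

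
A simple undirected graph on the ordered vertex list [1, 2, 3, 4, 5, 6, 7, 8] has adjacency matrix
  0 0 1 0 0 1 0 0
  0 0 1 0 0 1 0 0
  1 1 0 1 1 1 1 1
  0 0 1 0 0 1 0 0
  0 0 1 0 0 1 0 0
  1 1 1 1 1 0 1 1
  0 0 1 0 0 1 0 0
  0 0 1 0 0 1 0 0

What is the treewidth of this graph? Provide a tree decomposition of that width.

Treewidth 2.
One optimal decomposition is:
Bags: B1 = {1, 3, 6}  B2 = {3, 6, 8}  B3 = {3, 6, 7}  B4 = {3, 4, 6}  B5 = {2, 3, 6}  B6 = {3, 5, 6}
Tree: B1–B2, B2–B3, B3–B4, B3–B5, B2–B6

Every bag has size at most 3, so the width is 3 − 1 = 2 and tw(G) ≤ 2. For the lower bound, the 3 vertices {1, 3, 6} are pairwise adjacent, and any tree decomposition puts a clique entirely inside one bag — forcing width ≥ 2. Combining the bounds, tw(G) = 2.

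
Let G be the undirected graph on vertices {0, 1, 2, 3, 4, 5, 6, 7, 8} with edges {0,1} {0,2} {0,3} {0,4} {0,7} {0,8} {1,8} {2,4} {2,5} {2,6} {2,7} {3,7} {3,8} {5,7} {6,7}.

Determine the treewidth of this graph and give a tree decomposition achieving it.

Every bag has size at most 3, so the width is 3 − 1 = 2 and tw(G) ≤ 2. Conversely, {0, 1, 8} is a clique of size 3, and the vertices of any clique must share a bag in every tree decomposition; so some bag has ≥ 3 vertices and tw(G) ≥ 2. Hence tw(G) = 2 exactly.

Treewidth 2.
Bags: B1 = {0, 2, 7}  B2 = {0, 3, 7}  B3 = {0, 3, 8}  B4 = {2, 6, 7}  B5 = {0, 1, 8}  B6 = {2, 5, 7}  B7 = {0, 2, 4}
Tree: B1–B2, B2–B3, B1–B4, B3–B5, B4–B6, B1–B7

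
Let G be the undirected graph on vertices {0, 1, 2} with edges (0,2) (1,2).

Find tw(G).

1

A width-1 tree decomposition is:
Bags: B1 = {0, 2}  B2 = {1, 2}
Tree: B1–B2
The largest bag has 2 vertices, giving width 1; this decomposition certifies tw(G) ≤ 1. G has an edge, so its treewidth is at least 1. Combining the bounds, tw(G) = 1.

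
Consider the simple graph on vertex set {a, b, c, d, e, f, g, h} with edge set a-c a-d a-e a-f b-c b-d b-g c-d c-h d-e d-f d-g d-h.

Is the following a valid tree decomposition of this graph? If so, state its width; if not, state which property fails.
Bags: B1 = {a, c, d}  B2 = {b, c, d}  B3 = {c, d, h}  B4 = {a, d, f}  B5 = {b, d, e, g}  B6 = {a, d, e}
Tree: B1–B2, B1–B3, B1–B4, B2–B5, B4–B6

A tree decomposition must satisfy three properties: every vertex lies in some bag; for every edge, both endpoints lie together in some bag; and for every vertex, the bags containing it form a connected subtree. Here bags containing vertex e are not connected in the tree, so the decomposition is invalid.

No — bags containing vertex e are not connected in the tree.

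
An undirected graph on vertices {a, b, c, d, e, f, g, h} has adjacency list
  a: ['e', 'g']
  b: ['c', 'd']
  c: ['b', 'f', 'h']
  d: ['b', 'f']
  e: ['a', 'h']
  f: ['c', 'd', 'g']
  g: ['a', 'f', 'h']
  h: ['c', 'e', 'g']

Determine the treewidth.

A width-2 tree decomposition is:
Bags: B1 = {a, e, h}  B2 = {a, g, h}  B3 = {c, g, h}  B4 = {c, f, g}  B5 = {b, c, f}  B6 = {b, d, f}
Tree: B1–B2, B2–B3, B3–B4, B4–B5, B5–B6
Each bag holds 3 vertices, so the decomposition has width 2, which upper-bounds the treewidth. The edges e–a–g–h–e form a cycle, so G is not a tree and its treewidth is at least 2. Combining the bounds, tw(G) = 2.

2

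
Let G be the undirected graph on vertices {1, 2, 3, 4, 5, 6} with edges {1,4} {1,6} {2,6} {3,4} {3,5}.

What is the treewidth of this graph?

A width-1 tree decomposition is:
Bags: B1 = {2, 6}  B2 = {1, 6}  B3 = {1, 4}  B4 = {3, 4}  B5 = {3, 5}
Tree: B1–B2, B2–B3, B3–B4, B4–B5
Each bag holds 2 vertices, so the decomposition has width 1, which upper-bounds the treewidth. Any graph with an edge has treewidth ≥ 1, and G has the edge 2–6. Therefore the treewidth is 1.

1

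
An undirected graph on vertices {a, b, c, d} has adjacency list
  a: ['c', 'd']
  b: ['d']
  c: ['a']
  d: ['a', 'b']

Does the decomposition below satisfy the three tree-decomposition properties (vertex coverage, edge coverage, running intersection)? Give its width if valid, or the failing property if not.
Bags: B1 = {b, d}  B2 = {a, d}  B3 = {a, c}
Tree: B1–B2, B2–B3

Checking the three conditions: (i) the bags cover all of {a, b, c, d}; (ii) for each edge, some bag contains both endpoints; (iii) the bags containing any fixed vertex form a subtree. All hold, so the decomposition is valid with width 2 − 1 = 1.

Yes; width 1.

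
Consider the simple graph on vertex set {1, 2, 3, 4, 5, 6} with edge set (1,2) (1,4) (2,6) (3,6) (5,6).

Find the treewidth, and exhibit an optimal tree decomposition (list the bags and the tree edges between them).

The largest bag has 2 vertices, giving width 1; this decomposition certifies tw(G) ≤ 1. Since G has at least one edge (e.g. 2–6), it is not an edgeless graph, so tw(G) ≥ 1. Therefore the treewidth is 1.

Treewidth 1.
One such decomposition:
Bags: B1 = {2, 6}  B2 = {1, 2}  B3 = {1, 4}  B4 = {3, 6}  B5 = {5, 6}
Tree: B1–B2, B2–B3, B1–B4, B1–B5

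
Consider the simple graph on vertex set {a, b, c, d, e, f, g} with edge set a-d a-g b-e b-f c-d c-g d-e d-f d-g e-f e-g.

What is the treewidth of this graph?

2

A width-2 tree decomposition is:
Bags: B1 = {d, e, g}  B2 = {a, d, g}  B3 = {d, e, f}  B4 = {b, e, f}  B5 = {c, d, g}
Tree: B1–B2, B1–B3, B3–B4, B1–B5
Every bag has size at most 3, so the width is 3 − 1 = 2 and tw(G) ≤ 2. Conversely, {d, e, g} is a clique of size 3, and the vertices of any clique must share a bag in every tree decomposition; so some bag has ≥ 3 vertices and tw(G) ≥ 2. Hence tw(G) = 2 exactly.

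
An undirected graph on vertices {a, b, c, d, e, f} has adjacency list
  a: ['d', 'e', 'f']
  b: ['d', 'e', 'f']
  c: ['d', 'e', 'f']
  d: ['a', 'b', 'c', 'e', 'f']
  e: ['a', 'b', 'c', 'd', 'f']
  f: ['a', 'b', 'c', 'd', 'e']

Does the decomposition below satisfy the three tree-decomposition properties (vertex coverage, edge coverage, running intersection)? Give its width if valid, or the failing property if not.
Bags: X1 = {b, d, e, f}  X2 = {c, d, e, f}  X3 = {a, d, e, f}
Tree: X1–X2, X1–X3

Yes; width 3.

Checking the three conditions: (i) the bags cover all of {a, b, c, d, e, f}; (ii) for each edge, some bag contains both endpoints; (iii) the bags containing any fixed vertex form a subtree. All hold, so the decomposition is valid with width 4 − 1 = 3.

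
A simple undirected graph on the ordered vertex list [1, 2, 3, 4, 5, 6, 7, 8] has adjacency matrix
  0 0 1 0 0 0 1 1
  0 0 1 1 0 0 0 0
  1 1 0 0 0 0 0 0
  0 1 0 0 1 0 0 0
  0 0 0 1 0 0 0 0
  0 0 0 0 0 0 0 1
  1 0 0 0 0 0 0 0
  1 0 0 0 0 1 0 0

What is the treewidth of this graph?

1

A width-1 tree decomposition is:
Bags: B1 = {6, 8}  B2 = {1, 8}  B3 = {1, 3}  B4 = {2, 3}  B5 = {2, 4}  B6 = {4, 5}  B7 = {1, 7}
Tree: B1–B2, B2–B3, B3–B4, B4–B5, B5–B6, B3–B7
Every bag has size at most 2, so the width is 2 − 1 = 1 and tw(G) ≤ 1. Any graph with an edge has treewidth ≥ 1, and G has the edge 6–8. Therefore the treewidth is 1.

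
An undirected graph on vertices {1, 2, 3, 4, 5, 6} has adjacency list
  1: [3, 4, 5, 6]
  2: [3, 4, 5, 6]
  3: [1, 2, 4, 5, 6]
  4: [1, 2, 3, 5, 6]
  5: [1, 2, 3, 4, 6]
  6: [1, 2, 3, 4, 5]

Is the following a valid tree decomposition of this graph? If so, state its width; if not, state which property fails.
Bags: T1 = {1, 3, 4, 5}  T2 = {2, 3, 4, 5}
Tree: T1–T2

A tree decomposition must satisfy three properties: every vertex lies in some bag; for every edge, both endpoints lie together in some bag; and for every vertex, the bags containing it form a connected subtree. Here vertex 6 appears in no bag, so the decomposition is invalid.

No — vertex 6 appears in no bag.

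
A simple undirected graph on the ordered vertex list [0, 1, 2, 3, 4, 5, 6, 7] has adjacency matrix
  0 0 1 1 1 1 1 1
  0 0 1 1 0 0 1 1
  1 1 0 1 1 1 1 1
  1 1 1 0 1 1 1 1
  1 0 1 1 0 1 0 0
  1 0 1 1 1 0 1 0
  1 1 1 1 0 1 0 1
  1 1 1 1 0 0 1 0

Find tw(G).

4

A width-4 tree decomposition is:
Bags: B1 = {0, 2, 3, 5, 6}  B2 = {0, 2, 3, 6, 7}  B3 = {1, 2, 3, 6, 7}  B4 = {0, 2, 3, 4, 5}
Tree: B1–B2, B2–B3, B1–B4
Each bag holds 5 vertices, so the decomposition has width 4, which upper-bounds the treewidth. On the other hand G contains the 5-clique {0, 2, 3, 4, 5}. A clique must lie in a single bag of any decomposition, so no decomposition can have width below 4. Therefore the treewidth is 4.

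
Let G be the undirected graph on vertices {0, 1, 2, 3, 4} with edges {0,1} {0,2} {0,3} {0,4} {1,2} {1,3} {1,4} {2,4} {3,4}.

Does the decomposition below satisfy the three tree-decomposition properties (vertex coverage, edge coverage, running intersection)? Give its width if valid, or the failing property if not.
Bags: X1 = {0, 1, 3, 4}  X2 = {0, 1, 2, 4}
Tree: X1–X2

Checking the three conditions: (i) the bags cover all of {0, 1, 2, 3, 4}; (ii) for each edge, some bag contains both endpoints; (iii) the bags containing any fixed vertex form a subtree. All hold, so the decomposition is valid with width 4 − 1 = 3.

Yes; width 3.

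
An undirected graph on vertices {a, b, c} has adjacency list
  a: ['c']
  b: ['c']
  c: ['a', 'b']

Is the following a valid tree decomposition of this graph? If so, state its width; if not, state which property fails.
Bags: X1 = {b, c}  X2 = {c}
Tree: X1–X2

A tree decomposition must satisfy three properties: every vertex lies in some bag; for every edge, both endpoints lie together in some bag; and for every vertex, the bags containing it form a connected subtree. Here vertex a appears in no bag, so the decomposition is invalid.

No — vertex a appears in no bag.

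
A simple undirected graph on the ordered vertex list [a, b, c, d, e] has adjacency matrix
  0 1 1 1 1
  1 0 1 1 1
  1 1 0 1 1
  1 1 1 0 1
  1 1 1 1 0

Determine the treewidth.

4

A width-4 tree decomposition is:
Bags: B1 = {a, b, c, d, e}
Tree: (single bag)
With just one bag of size 5, the width is 5 − 1 = 4, so tw(G) ≤ 4. For the lower bound, the 5 vertices {a, b, c, d, e} are pairwise adjacent, and any tree decomposition puts a clique entirely inside one bag — forcing width ≥ 4. Combining the bounds, tw(G) = 4.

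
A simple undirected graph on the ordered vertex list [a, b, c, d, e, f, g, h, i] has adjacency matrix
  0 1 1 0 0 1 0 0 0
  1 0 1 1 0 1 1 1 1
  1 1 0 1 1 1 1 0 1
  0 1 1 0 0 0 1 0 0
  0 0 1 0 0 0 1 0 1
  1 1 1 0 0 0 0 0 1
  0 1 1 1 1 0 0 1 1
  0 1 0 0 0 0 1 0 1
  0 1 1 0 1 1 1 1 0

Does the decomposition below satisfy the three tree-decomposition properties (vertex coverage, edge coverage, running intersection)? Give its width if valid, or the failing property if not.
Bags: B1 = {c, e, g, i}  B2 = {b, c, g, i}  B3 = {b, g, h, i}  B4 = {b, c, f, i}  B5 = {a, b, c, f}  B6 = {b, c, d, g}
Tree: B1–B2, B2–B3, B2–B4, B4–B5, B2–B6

Every vertex of G appears in some bag (union = {a, b, c, d, e, f, g, h, i}); every edge is covered by a bag; and for each vertex v the set of bags containing v is connected in the bag tree. The decomposition is therefore valid. The largest bag has 4 vertices, so the width is 3.

Yes; width 3.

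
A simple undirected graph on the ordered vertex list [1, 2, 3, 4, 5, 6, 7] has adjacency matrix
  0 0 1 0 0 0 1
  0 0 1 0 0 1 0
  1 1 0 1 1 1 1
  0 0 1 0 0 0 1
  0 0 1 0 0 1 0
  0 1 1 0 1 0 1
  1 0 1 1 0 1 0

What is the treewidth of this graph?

A width-2 tree decomposition is:
Bags: B1 = {1, 3, 7}  B2 = {3, 4, 7}  B3 = {3, 6, 7}  B4 = {3, 5, 6}  B5 = {2, 3, 6}
Tree: B1–B2, B2–B3, B3–B4, B3–B5
Every bag has size at most 3, so the width is 3 − 1 = 2 and tw(G) ≤ 2. Conversely, {1, 3, 7} is a clique of size 3, and the vertices of any clique must share a bag in every tree decomposition; so some bag has ≥ 3 vertices and tw(G) ≥ 2. The upper and lower bounds meet at 2, so that is the treewidth.

2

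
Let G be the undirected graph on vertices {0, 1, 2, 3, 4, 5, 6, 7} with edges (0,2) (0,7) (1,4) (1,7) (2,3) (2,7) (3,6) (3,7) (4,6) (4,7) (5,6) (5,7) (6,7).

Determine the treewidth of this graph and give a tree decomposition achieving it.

Treewidth 2.
Bags: B1 = {5, 6, 7}  B2 = {4, 6, 7}  B3 = {3, 6, 7}  B4 = {2, 3, 7}  B5 = {0, 2, 7}  B6 = {1, 4, 7}
Tree: B1–B2, B2–B3, B3–B4, B4–B5, B2–B6

The largest bag has 3 vertices, giving width 2; this decomposition certifies tw(G) ≤ 2. Conversely, {0, 2, 7} is a clique of size 3, and the vertices of any clique must share a bag in every tree decomposition; so some bag has ≥ 3 vertices and tw(G) ≥ 2. Therefore the treewidth is 2.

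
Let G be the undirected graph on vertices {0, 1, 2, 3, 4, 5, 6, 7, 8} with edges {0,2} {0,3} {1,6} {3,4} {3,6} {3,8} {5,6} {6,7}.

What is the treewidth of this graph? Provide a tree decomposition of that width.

Treewidth 1.
Bags: B1 = {0, 3}  B2 = {3, 6}  B3 = {3, 8}  B4 = {6, 7}  B5 = {0, 2}  B6 = {5, 6}  B7 = {3, 4}  B8 = {1, 6}
Tree: B1–B2, B2–B3, B2–B4, B1–B5, B4–B6, B3–B7, B6–B8

The largest bag has 2 vertices, giving width 1; this decomposition certifies tw(G) ≤ 1. G has an edge, so its treewidth is at least 1. Combining the bounds, tw(G) = 1.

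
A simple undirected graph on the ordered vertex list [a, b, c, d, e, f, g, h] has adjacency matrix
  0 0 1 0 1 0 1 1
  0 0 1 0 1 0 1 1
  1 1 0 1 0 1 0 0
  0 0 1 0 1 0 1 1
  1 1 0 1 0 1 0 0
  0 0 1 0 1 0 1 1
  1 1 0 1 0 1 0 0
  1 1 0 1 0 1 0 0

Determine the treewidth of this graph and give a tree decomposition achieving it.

Every bag has size at most 5, so the width is 5 − 1 = 4 and tw(G) ≤ 4. For the lower bound: the 5 vertex sets {f,g}, {d,e}, {b,c}, {h}, {a} are disjoint, each induces a connected subgraph, and every pair is joined by at least one edge of G. Contracting each set to a single vertex therefore yields K_{5} as a minor, and since treewidth is minor-monotone, tw(G) ≥ tw(K_{5}) = 4. The upper and lower bounds meet at 4, so that is the treewidth.

Treewidth 4.
One optimal decomposition is:
Bags: B1 = {c, e, f, g, h}  B2 = {c, d, e, g, h}  B3 = {b, c, e, g, h}  B4 = {a, c, e, g, h}
Tree: B1–B2, B2–B3, B3–B4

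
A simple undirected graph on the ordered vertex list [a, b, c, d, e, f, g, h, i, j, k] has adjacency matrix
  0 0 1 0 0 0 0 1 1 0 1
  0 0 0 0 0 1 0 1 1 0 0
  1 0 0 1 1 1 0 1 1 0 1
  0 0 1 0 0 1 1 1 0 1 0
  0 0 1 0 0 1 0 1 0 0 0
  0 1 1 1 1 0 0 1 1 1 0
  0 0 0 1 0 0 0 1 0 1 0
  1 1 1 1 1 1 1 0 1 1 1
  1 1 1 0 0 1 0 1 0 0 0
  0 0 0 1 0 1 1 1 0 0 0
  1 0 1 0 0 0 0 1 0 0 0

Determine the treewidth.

3

A width-3 tree decomposition is:
Bags: B1 = {c, d, f, h}  B2 = {c, f, h, i}  B3 = {b, f, h, i}  B4 = {d, f, h, j}  B5 = {a, c, h, i}  B6 = {a, c, h, k}  B7 = {d, g, h, j}  B8 = {c, e, f, h}
Tree: B1–B2, B2–B3, B1–B4, B2–B5, B5–B6, B4–B7, B1–B8
Every bag has size at most 4, so the width is 4 − 1 = 3 and tw(G) ≤ 3. On the other hand G contains the 4-clique {d, g, h, j}. A clique must lie in a single bag of any decomposition, so no decomposition can have width below 3. The upper and lower bounds meet at 3, so that is the treewidth.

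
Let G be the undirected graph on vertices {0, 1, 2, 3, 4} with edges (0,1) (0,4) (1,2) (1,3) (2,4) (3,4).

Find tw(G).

A width-2 tree decomposition is:
Bags: B1 = {0, 1, 4}  B2 = {1, 3, 4}  B3 = {1, 2, 4}
Tree: B1–B2, B2–B3
The largest bag has 3 vertices, giving width 2; this decomposition certifies tw(G) ≤ 2. For the lower bound, G contains the cycle 0–1–3–4–0, so G is not a forest; only forests have treewidth ≤ 1, hence tw(G) ≥ 2. Therefore the treewidth is 2.

2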